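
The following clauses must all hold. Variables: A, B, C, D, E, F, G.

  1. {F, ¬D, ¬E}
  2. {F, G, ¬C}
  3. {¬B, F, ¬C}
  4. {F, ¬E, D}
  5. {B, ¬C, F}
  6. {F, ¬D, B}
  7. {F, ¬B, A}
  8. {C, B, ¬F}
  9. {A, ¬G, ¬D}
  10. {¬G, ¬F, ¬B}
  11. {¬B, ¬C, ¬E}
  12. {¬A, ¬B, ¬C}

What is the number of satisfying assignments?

Case analysis on F and B:
  F=T, B=T: D free; 5 ways for (A,C,E,G) × 2^1 = 10.
  F=T, B=F: E free; 7 ways for (A,C,D,G) × 2^1 = 14.
  F=F, B=T: remaining (A,C,D,E,G) ∈ {(T,F,F,F,F); (T,F,F,F,T); (T,F,T,F,F); (T,F,T,F,T)} — 4.
  F=F, B=F: remaining (A,C,D,E,G) ∈ {(F,F,F,F,F); (F,F,F,F,T); (T,F,F,F,F); (T,F,F,F,T)} — 4.
Total: 10 + 14 + 4 + 4 = 32.

32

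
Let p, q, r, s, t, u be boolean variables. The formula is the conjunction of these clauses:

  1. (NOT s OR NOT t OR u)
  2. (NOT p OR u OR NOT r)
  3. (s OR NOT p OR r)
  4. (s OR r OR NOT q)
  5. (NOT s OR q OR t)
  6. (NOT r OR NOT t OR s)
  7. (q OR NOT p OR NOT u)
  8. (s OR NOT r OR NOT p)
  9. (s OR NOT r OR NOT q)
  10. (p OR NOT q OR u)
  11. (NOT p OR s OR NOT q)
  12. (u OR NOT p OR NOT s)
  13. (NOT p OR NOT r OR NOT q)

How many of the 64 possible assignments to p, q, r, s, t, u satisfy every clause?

14

Case analysis on s and p:
  s=T, p=T: remaining (q,r,t,u) ∈ {(T,F,F,T); (T,F,T,T)} — 2.
  s=T, p=F: r free; 3 ways for (q,t,u) × 2^1 = 6.
  s=F, p=T: a clause becomes empty — 0.
  s=F, p=F: u free; 3 ways for (q,r,t) × 2^1 = 6.
Total: 2 + 6 + 0 + 6 = 14.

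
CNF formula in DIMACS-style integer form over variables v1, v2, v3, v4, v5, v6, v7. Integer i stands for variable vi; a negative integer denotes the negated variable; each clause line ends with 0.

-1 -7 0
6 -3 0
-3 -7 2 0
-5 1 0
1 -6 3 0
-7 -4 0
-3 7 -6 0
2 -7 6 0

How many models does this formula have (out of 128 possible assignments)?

22

Case analysis on v7 and v3:
  v7=T, v3=T: remaining (v1,v2,v4,v5,v6) ∈ {(F,T,F,F,T)} — 1.
  v7=T, v3=F: remaining (v1,v2,v4,v5,v6) ∈ {(F,T,F,F,F)} — 1.
  v7=F, v3=T: a clause becomes empty — 0.
  v7=F, v3=F: v2, v4 free; 5 ways for (v1,v5,v6) × 2^2 = 20.
Total: 1 + 1 + 0 + 20 = 22.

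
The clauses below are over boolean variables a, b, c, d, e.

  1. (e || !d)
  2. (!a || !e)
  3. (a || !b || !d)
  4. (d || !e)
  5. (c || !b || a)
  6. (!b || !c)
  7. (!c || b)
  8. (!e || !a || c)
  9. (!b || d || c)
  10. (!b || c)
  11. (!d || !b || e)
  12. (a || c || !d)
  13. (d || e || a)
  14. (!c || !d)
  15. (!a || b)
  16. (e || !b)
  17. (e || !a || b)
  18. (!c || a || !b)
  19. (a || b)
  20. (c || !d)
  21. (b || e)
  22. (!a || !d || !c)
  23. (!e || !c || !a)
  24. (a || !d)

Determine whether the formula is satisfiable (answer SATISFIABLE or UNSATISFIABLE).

a = True:
  propagation gives e=False, d=False, b=True; an empty clause results — contradiction.
a = False:
  propagation gives b=True, d=False, e=False; an empty clause results — contradiction.
Every branch closes, so no satisfying assignment exists.

UNSATISFIABLE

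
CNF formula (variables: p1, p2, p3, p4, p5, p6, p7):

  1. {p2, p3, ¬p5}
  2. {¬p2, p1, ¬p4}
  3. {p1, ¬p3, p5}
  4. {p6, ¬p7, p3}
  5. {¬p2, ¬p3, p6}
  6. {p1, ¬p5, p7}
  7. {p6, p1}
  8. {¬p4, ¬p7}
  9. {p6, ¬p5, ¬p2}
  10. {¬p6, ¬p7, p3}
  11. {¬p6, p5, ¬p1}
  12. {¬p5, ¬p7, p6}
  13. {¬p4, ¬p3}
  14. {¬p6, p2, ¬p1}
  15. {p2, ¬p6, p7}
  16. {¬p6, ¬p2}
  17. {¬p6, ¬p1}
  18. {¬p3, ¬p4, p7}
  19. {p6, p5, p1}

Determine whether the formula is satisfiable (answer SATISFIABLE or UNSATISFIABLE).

SATISFIABLE

Pure literal: p4 appears only negated; assign p4 = False.
Set p1 = True and propagate.
  then p6 is forced to False.
Try p2 = True.
  then p3 is forced to False.
  then p7 is forced to False.
  then p5 is forced to False.
So p1 = True, p2 = True, p3 = False, p4 = False, p5 = False, p6 = False, p7 = False is a satisfying assignment.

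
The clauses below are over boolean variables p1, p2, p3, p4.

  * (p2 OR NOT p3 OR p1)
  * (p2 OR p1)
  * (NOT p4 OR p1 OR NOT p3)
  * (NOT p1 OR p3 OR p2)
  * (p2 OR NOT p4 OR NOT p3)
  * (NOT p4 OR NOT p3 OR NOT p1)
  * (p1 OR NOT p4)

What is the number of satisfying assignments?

6

Satisfying assignments:
  p1=0 p2=1 p3=0 p4=0
  p1=0 p2=1 p3=1 p4=0
  p1=1 p2=0 p3=1 p4=0
  p1=1 p2=1 p3=0 p4=0
  p1=1 p2=1 p3=0 p4=1
  p1=1 p2=1 p3=1 p4=0
Count: 6.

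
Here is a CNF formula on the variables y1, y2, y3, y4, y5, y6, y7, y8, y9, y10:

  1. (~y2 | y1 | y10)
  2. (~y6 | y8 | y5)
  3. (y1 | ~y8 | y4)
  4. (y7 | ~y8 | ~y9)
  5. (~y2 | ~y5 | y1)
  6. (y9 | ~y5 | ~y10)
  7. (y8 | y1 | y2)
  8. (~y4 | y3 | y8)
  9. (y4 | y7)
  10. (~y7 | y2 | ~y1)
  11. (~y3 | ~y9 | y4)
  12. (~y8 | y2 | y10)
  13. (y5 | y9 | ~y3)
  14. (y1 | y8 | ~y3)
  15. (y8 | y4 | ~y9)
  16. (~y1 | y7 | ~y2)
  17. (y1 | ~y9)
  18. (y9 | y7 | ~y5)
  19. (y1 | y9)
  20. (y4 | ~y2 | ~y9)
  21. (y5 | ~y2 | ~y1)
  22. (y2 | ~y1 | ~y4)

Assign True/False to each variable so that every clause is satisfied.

y1=True  y2=True  y3=True  y4=True  y5=True  y6=False  y7=True  y8=False  y9=True  y10=False

y6 occurs only negated in the remaining clauses — set y6 = False.
Set y1 = True and propagate.
For the remaining variables, y2 = True, y3 = True, y4 = True, y5 = True, y7 = True, y8 = False, y9 = True, y10 = False works.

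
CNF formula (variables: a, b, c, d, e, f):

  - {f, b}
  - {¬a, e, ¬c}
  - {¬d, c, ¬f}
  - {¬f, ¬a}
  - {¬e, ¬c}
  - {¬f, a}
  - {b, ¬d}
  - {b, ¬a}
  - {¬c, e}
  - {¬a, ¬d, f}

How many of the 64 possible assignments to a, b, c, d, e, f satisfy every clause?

6

The models are:
  a=0 b=1 c=0 d=0 e=0 f=0
  a=0 b=1 c=0 d=0 e=1 f=0
  a=0 b=1 c=0 d=1 e=0 f=0
  a=0 b=1 c=0 d=1 e=1 f=0
  a=1 b=1 c=0 d=0 e=0 f=0
  a=1 b=1 c=0 d=0 e=1 f=0
Count: 6.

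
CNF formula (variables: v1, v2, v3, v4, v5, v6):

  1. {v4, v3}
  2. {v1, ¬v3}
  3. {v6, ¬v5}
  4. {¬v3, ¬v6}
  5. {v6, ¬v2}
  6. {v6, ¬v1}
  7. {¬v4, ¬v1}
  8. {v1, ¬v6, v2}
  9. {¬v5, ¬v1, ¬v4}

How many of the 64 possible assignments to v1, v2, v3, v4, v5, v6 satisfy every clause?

The models are:
  v1=F v2=F v3=F v4=T v5=F v6=F
  v1=F v2=T v3=F v4=T v5=F v6=T
  v1=F v2=T v3=F v4=T v5=T v6=T
That's 3 in total.

3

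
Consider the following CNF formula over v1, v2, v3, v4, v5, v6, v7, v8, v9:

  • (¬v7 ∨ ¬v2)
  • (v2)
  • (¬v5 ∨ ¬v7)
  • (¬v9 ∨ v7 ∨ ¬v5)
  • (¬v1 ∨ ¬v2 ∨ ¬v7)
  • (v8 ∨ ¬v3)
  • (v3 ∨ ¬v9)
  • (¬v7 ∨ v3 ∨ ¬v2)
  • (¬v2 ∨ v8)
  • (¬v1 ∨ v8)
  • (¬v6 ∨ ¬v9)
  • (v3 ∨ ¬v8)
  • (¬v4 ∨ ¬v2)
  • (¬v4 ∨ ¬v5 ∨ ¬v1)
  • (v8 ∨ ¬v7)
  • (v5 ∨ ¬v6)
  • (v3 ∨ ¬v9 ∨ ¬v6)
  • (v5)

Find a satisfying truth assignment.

(v2) is a unit clause, so v2 = True.
Unit propagation: (¬v7) forces v7 = False.
(v8) is a unit clause, so v8 = True.
The clause (v3) is unit: v3 must be True.
(¬v4) is a unit clause, so v4 = False.
The clause (v5) is unit: v5 must be True.
(¬v9) is a unit clause, so v9 = False.
v1, v6 are now unconstrained; take v1 = False, v6 = False.
Every clause has at least one true literal under this assignment.

v1 = F, v2 = T, v3 = T, v4 = F, v5 = T, v6 = F, v7 = F, v8 = T, v9 = F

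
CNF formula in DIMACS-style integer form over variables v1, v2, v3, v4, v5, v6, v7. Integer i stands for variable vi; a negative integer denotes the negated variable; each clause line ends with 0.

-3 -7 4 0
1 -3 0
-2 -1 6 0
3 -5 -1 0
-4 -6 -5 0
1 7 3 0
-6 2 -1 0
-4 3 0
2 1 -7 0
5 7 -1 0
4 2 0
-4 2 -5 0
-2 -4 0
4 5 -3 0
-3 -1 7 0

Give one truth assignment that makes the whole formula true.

v1 = False, v2 = True, v3 = False, v4 = False, v5 = False, v6 = False, v7 = True

Check each clause:
  1. (v4 OR NOT v7 OR NOT v3) — NOT v3 is true.
  2. (v1 OR NOT v3) — NOT v3 is true.
  3. (NOT v1 OR NOT v2 OR v6) — NOT v1 is true.
  4. (NOT v5 OR v3 OR NOT v1) — NOT v1 is true.
  5. (NOT v5 OR NOT v6 OR NOT v4) — NOT v6 is true.
  6. (v7 OR v3 OR v1) — v7 is true.
  7. (NOT v1 OR NOT v6 OR v2) — v2 is true.
  8. (v3 OR NOT v4) — NOT v4 is true.
  9. (NOT v7 OR v1 OR v2) — v2 is true.
  10. (NOT v1 OR v5 OR v7) — NOT v1 is true.
  11. (v2 OR v4) — v2 is true.
  12. (NOT v5 OR NOT v4 OR v2) — v2 is true.
  13. (NOT v2 OR NOT v4) — NOT v4 is true.
  14. (v5 OR NOT v3 OR v4) — NOT v3 is true.
  15. (v7 OR NOT v1 OR NOT v3) — NOT v3 is true.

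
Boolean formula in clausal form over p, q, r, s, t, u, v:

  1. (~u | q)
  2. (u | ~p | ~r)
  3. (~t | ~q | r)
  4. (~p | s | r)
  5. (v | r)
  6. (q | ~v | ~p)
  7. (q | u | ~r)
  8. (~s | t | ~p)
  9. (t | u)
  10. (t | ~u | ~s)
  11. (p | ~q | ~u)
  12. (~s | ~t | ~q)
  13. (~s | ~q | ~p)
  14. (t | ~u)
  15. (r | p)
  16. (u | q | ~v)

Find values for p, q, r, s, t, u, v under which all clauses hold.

p = False, q = True, r = True, s = False, t = True, u = False, v = False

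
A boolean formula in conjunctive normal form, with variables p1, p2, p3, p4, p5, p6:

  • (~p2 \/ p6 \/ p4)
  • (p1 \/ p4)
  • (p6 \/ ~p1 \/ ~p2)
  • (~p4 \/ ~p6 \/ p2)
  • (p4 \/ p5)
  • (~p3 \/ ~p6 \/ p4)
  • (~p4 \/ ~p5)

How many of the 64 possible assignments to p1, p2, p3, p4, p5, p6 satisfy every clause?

Split on p4, then p6.
  p4=T, p6=T: remaining (p1,p2,p3,p5) ∈ {(F,T,F,F); (F,T,T,F); (T,T,F,F); (T,T,T,F)} — 4.
  p4=T, p6=F: p3 free; 3 ways for (p1,p2,p5) × 2^1 = 6.
  p4=F, p6=T: remaining (p1,p2,p3,p5) ∈ {(T,F,F,T); (T,T,F,T)} — 2.
  p4=F, p6=F: remaining (p1,p2,p3,p5) ∈ {(T,F,F,T); (T,F,T,T)} — 2.
Total: 4 + 6 + 2 + 2 = 14.

14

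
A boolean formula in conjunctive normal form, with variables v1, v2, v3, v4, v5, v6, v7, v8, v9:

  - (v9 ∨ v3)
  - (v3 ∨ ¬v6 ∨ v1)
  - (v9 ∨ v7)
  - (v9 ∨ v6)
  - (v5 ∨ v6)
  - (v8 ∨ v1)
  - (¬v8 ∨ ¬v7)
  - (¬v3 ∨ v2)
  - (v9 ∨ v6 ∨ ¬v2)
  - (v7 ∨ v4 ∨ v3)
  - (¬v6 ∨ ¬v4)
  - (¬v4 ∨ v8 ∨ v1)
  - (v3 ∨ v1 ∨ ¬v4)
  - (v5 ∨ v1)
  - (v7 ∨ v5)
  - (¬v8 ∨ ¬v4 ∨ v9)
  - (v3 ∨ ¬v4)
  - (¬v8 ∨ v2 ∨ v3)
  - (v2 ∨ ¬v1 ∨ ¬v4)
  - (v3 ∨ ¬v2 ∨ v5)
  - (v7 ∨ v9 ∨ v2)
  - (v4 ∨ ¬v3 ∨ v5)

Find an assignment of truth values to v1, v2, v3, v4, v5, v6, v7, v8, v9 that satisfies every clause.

v1=1, v2=1, v3=0, v4=0, v5=1, v6=0, v7=1, v8=0, v9=1

Check each clause:
  1. (v9 ∨ v3) — v9 is true.
  2. (¬v6 ∨ v3 ∨ v1) — v1 is true.
  3. (v9 ∨ v7) — v9 is true.
  4. (v6 ∨ v9) — v9 is true.
  5. (v6 ∨ v5) — v5 is true.
  6. (v1 ∨ v8) — v1 is true.
  7. (¬v7 ∨ ¬v8) — ¬v8 is true.
  8. (v2 ∨ ¬v3) — v2 is true.
  9. (v6 ∨ ¬v2 ∨ v9) — v9 is true.
  10. (v4 ∨ v3 ∨ v7) — v7 is true.
  11. (¬v6 ∨ ¬v4) — ¬v6 is true.
  12. (v8 ∨ v1 ∨ ¬v4) — v1 is true.
  13. (¬v4 ∨ v1 ∨ v3) — v1 is true.
  14. (v1 ∨ v5) — v1 is true.
  15. (v5 ∨ v7) — v5 is true.
  16. (¬v4 ∨ v9 ∨ ¬v8) — ¬v8 is true.
  17. (v3 ∨ ¬v4) — ¬v4 is true.
  18. (v2 ∨ v3 ∨ ¬v8) — ¬v8 is true.
  19. (¬v1 ∨ ¬v4 ∨ v2) — v2 is true.
  20. (v5 ∨ ¬v2 ∨ v3) — v5 is true.
  21. (v9 ∨ v7 ∨ v2) — v9 is true.
  22. (v5 ∨ v4 ∨ ¬v3) — ¬v3 is true.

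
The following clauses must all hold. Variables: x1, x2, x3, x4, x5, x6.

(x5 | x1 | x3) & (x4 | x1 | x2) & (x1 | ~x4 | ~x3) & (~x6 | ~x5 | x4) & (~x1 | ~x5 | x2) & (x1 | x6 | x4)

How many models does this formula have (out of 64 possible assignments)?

27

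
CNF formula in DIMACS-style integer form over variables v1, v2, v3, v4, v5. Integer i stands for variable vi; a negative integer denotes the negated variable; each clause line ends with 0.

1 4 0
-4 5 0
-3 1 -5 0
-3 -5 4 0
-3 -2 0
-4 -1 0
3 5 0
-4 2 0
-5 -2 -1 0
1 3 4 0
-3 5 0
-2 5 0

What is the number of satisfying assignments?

Satisfying assignments:
  v1=F v2=T v3=F v4=T v5=T
  v1=T v2=F v3=F v4=F v5=T
Count: 2.

2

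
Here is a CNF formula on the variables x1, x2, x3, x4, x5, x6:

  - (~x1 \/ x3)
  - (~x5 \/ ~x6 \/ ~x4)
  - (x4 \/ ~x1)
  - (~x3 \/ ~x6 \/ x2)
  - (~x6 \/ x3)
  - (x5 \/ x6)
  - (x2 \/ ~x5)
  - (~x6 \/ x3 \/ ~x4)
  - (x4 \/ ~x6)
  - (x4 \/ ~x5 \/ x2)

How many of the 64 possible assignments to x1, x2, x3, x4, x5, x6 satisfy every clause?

7

Satisfying assignments:
  x1=0 x2=1 x3=0 x4=0 x5=1 x6=0
  x1=0 x2=1 x3=0 x4=1 x5=1 x6=0
  x1=0 x2=1 x3=1 x4=0 x5=1 x6=0
  x1=0 x2=1 x3=1 x4=1 x5=0 x6=1
  x1=0 x2=1 x3=1 x4=1 x5=1 x6=0
  x1=1 x2=1 x3=1 x4=1 x5=0 x6=1
  x1=1 x2=1 x3=1 x4=1 x5=1 x6=0
Count: 7.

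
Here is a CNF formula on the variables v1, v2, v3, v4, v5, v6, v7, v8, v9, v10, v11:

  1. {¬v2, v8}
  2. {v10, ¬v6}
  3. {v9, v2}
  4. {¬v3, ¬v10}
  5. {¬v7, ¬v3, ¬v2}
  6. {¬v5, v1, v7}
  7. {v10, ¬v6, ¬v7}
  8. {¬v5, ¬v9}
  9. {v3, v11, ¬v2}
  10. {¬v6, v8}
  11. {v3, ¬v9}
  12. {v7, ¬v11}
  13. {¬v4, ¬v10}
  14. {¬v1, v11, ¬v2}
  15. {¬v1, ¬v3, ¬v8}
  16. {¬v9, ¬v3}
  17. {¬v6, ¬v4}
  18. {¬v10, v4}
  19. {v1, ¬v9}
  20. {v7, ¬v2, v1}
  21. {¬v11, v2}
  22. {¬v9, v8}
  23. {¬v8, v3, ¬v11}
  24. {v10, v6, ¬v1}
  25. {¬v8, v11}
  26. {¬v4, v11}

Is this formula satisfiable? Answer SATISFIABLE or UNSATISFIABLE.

UNSATISFIABLE

v2 = True:
  propagation gives v8=True, v11=True, v7=True, v3=False; an empty clause results — contradiction.
v2 = False:
  propagation gives v9=True, v5=False, v3=True; an empty clause results — contradiction.
Every branch closes, so no satisfying assignment exists.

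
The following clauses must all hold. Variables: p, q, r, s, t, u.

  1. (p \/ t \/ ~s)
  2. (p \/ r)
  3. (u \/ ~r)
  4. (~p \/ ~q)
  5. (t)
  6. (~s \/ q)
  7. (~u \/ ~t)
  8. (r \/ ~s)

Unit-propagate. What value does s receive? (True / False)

(t) stands alone — t = True.
In (~t \/ ~u), ~t is now false; ~u must hold, so u = False.
From (~r \/ u) and u = False: r = False.
(r \/ p) with r = False leaves only p, so p = True.
(~p \/ ~q) with p = True leaves only ~q, so q = False.
From (~s \/ q) and q = False: s = False.

False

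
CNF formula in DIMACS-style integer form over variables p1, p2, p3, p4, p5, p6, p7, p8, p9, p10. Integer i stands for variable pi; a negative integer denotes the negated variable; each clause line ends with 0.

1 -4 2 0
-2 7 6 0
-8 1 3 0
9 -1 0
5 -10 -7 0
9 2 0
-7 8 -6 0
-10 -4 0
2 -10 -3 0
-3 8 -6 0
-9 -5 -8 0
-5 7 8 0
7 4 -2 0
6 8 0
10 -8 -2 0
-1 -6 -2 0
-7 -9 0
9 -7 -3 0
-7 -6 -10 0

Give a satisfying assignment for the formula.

p1=True, p2=False, p3=False, p4=False, p5=False, p6=True, p7=False, p8=False, p9=True, p10=False

Check each clause:
  1. {p2, ¬p4, p1} — p1 is true.
  2. {p6, p7, ¬p2} — ¬p2 is true.
  3. {p1, p3, ¬p8} — ¬p8 is true.
  4. {p9, ¬p1} — p9 is true.
  5. {p5, ¬p7, ¬p10} — ¬p7 is true.
  6. {p9, p2} — p9 is true.
  7. {¬p7, ¬p6, p8} — ¬p7 is true.
  8. {¬p10, ¬p4} — ¬p4 is true.
  9. {¬p3, ¬p10, p2} — ¬p3 is true.
  10. {p8, ¬p3, ¬p6} — ¬p3 is true.
  11. {¬p8, ¬p9, ¬p5} — ¬p8 is true.
  12. {p8, ¬p5, p7} — ¬p5 is true.
  13. {p7, ¬p2, p4} — ¬p2 is true.
  14. {p8, p6} — p6 is true.
  15. {p10, ¬p2, ¬p8} — ¬p8 is true.
  16. {¬p2, ¬p1, ¬p6} — ¬p2 is true.
  17. {¬p7, ¬p9} — ¬p7 is true.
  18. {¬p7, p9, ¬p3} — ¬p7 is true.
  19. {¬p6, ¬p10, ¬p7} — ¬p7 is true.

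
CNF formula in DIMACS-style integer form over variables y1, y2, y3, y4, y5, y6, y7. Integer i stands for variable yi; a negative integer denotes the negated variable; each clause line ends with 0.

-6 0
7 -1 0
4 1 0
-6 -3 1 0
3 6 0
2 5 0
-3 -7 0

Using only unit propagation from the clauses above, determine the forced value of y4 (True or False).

True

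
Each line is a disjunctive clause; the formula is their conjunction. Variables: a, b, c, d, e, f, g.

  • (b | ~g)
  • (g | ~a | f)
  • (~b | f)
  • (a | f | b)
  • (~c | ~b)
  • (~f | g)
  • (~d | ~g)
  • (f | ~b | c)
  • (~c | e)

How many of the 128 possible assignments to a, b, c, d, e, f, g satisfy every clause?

Satisfying assignments:
  a=0 b=1 c=0 d=0 e=0 f=1 g=1
  a=0 b=1 c=0 d=0 e=1 f=1 g=1
  a=1 b=1 c=0 d=0 e=0 f=1 g=1
  a=1 b=1 c=0 d=0 e=1 f=1 g=1
That's 4 in total.

4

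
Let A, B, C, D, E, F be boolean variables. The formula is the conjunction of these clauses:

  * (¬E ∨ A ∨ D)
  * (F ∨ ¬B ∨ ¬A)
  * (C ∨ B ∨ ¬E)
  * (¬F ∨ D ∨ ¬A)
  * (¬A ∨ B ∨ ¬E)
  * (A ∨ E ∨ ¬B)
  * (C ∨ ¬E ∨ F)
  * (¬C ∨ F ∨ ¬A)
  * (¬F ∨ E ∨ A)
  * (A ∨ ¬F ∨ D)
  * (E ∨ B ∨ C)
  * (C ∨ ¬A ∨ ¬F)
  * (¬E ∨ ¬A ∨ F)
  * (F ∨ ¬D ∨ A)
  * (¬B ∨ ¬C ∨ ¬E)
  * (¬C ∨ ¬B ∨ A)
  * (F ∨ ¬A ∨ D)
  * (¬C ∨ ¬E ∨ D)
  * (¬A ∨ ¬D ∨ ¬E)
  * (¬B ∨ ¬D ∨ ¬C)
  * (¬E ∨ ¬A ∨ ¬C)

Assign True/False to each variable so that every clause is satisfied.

A=T  B=F  C=T  D=T  E=F  F=T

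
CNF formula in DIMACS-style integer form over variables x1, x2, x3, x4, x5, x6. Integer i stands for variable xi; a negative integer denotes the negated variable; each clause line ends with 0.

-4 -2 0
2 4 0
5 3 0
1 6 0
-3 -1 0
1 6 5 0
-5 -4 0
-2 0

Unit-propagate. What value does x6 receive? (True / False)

True

(~x2) is a unit clause: x2 = False.
(x2 | x4): since x2 = False, the clause reduces to (x4). x4 = True.
(~x5 | ~x4): since x4 = True, the clause reduces to (~x5). x5 = False.
In (x3 | x5), x5 is now false; x3 must hold, so x3 = True.
(~x3 | ~x1) with x3 = True leaves only ~x1, so x1 = False.
(x6 | x1): since x1 = False, the clause reduces to (x6). x6 = True.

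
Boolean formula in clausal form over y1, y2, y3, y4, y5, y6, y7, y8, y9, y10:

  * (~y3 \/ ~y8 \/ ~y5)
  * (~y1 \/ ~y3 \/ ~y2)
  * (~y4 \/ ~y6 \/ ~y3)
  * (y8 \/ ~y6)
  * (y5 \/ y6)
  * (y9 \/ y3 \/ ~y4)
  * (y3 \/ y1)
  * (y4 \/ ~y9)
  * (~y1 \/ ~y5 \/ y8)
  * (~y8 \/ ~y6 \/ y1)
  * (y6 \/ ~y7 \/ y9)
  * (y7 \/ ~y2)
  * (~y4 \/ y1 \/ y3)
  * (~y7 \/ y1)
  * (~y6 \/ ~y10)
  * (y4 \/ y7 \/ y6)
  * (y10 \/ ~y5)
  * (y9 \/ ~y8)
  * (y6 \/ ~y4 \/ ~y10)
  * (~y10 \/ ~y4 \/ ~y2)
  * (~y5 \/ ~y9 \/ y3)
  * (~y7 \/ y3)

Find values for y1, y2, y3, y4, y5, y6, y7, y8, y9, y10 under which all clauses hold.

y2 occurs only negated in the remaining clauses — set y2 = False.
Set y1 = True and propagate.
The remaining clauses are satisfied by y3 = False, y4 = True, y5 = False, y6 = True, y7 = False, y8 = True, y9 = True, y10 = False.
Every clause has at least one true literal under this assignment.

y1=True, y2=False, y3=False, y4=True, y5=False, y6=True, y7=False, y8=True, y9=True, y10=False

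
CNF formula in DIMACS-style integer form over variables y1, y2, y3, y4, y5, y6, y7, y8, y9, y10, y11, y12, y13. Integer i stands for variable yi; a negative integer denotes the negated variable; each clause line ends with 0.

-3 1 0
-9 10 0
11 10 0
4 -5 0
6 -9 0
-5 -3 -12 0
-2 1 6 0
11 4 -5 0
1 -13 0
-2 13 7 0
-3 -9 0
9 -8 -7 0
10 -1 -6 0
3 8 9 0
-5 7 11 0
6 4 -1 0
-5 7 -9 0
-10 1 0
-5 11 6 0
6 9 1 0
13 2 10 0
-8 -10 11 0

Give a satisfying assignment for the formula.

y1 = T  y2 = F  y3 = T  y4 = T  y5 = F  y6 = F  y7 = F  y8 = T  y9 = F  y10 = T  y11 = T  y12 = F  y13 = F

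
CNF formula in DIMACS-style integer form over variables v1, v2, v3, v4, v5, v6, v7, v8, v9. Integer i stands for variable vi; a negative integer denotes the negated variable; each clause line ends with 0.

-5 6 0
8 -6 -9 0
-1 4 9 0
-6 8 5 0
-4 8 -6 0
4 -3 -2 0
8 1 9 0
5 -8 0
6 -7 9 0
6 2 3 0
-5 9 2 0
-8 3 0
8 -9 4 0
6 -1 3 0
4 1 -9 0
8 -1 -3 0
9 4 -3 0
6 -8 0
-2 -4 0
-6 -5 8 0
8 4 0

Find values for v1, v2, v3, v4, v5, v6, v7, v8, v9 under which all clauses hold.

v7 occurs only negated in the remaining clauses — set v7 = False.
Try v1 = True.
Set v2 = False and propagate.
Branch on v3: take v3 = True.
  then v8 is forced to True.
  then v5 is forced to True.
  then v6 is forced to True.
  then v9 is forced to True.
v4 is now unconstrained; take v4 = False.

v1 = T, v2 = F, v3 = T, v4 = F, v5 = T, v6 = T, v7 = F, v8 = T, v9 = T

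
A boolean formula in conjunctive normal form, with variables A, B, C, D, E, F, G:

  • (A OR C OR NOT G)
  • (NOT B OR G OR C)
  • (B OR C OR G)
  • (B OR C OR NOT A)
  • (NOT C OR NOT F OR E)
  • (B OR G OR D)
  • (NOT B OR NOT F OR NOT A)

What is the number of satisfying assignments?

42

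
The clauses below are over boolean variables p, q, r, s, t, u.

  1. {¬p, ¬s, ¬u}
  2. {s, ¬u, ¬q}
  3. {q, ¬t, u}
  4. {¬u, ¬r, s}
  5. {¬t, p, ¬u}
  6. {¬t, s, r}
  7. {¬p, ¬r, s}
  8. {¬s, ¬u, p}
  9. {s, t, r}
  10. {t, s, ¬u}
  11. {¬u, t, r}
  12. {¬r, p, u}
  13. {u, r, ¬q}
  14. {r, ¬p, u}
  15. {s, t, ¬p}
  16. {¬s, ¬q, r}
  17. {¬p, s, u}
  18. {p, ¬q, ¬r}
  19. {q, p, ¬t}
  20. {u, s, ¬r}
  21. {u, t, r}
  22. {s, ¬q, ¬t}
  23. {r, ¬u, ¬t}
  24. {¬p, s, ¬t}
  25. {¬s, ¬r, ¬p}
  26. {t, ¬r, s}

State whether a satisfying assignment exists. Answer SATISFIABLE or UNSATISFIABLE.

UNSATISFIABLE

s = True:
  u = True:
    propagation gives p=False; an empty clause results — contradiction.
  u = False:
    r = True:
      propagation gives p=True; contradiction.
    r = False:
      propagation gives q=False, t=False; contradiction.
s = False:
  r = True:
    propagation gives u=False; an empty clause results — contradiction.
  r = False:
    propagation gives t=False; an empty clause results — contradiction.
Every branch closes, so no satisfying assignment exists.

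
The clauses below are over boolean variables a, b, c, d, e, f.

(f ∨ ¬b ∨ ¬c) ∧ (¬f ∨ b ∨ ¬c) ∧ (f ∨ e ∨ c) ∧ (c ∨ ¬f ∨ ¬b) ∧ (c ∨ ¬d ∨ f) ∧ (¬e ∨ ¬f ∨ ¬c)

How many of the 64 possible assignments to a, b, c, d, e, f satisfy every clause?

24

Case analysis on c and f:
  c=1, f=1: remaining (a,b,d,e) ∈ {(0,1,0,0); (0,1,1,0); (1,1,0,0); (1,1,1,0)} — 4.
  c=1, f=0: forces b=0; a, d, e free → 2^3 = 8.
  c=0, f=1: forces b=0; a, d, e free → 2^3 = 8.
  c=0, f=0: remaining (a,b,d,e) ∈ {(0,0,0,1); (0,1,0,1); (1,0,0,1); (1,1,0,1)} — 4.
Total: 4 + 8 + 8 + 4 = 24.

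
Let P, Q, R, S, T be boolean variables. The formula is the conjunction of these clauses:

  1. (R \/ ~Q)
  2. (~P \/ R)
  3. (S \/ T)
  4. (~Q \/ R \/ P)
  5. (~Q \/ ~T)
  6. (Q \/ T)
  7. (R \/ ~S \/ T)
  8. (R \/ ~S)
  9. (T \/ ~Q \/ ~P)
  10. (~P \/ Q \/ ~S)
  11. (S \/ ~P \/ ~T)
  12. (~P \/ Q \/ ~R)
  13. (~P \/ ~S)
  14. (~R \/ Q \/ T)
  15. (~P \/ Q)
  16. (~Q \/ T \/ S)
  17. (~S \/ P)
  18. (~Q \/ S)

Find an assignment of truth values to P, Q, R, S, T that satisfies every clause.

Branch on P: take P = False.
  then S is forced to False.
  then T is forced to True.
  then Q is forced to False.
R is now unconstrained; take R = False.
Check each clause:
  1. (~Q \/ R) — ~Q is true.
  2. (~P \/ R) — ~P is true.
  3. (T \/ S) — T is true.
  4. (R \/ P \/ ~Q) — ~Q is true.
  5. (~T \/ ~Q) — ~Q is true.
  6. (Q \/ T) — T is true.
  7. (T \/ R \/ ~S) — ~S is true.
  8. (R \/ ~S) — ~S is true.
  9. (~Q \/ T \/ ~P) — T is true.
  10. (~S \/ Q \/ ~P) — ~S is true.
  11. (S \/ ~T \/ ~P) — ~P is true.
  12. (Q \/ ~R \/ ~P) — ~R is true.
  13. (~S \/ ~P) — ~S is true.
  14. (T \/ ~R \/ Q) — ~R is true.
  15. (~P \/ Q) — ~P is true.
  16. (~Q \/ T \/ S) — T is true.
  17. (P \/ ~S) — ~S is true.
  18. (S \/ ~Q) — ~Q is true.

P=False, Q=False, R=False, S=False, T=True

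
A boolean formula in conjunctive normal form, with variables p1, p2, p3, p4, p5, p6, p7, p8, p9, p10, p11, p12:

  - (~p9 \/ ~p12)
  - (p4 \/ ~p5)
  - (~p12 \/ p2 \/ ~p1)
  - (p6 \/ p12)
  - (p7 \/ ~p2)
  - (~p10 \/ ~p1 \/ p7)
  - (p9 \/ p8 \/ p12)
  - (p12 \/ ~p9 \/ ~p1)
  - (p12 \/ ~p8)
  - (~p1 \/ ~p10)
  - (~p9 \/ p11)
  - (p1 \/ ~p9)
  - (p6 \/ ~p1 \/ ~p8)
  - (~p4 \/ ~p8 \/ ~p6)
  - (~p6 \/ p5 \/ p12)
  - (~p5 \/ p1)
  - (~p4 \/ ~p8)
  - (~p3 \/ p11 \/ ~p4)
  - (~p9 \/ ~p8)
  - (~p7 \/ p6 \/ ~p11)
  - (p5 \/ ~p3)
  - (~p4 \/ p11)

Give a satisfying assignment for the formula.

p3 occurs only negated in the remaining clauses — set p3 = False.
Branch on p1: take p1 = False.
  then p9 is forced to False.
  then p5 is forced to False.
Branch on p2: take p2 = False.
Try p4 = False.
The remaining clauses are satisfied by p6 = True, p7 = True, p8 = True, p10 = True, p11 = False, p12 = True.

p1 = 0, p2 = 0, p3 = 0, p4 = 0, p5 = 0, p6 = 1, p7 = 1, p8 = 1, p9 = 0, p10 = 1, p11 = 0, p12 = 1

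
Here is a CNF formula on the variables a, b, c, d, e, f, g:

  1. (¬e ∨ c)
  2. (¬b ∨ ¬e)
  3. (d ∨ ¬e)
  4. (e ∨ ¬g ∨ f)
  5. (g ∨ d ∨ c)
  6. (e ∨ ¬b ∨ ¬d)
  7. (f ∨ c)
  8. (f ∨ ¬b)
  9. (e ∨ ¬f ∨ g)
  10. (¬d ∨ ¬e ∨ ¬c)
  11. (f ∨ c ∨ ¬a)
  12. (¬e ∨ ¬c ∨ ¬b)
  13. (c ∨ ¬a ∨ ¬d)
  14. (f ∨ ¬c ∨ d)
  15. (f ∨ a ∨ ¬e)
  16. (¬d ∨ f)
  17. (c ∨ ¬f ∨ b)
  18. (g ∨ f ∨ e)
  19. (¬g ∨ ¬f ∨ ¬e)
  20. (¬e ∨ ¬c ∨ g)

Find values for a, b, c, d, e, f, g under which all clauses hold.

Branch on a: take a = False.
Try b = False.
Try c = True.
The remaining clauses are satisfied by d = True, e = False, f = True, g = True.
Check each clause:
  1. (c ∨ ¬e) — c is true.
  2. (¬b ∨ ¬e) — ¬e is true.
  3. (d ∨ ¬e) — ¬e is true.
  4. (¬g ∨ e ∨ f) — f is true.
  5. (d ∨ c ∨ g) — c is true.
  6. (e ∨ ¬b ∨ ¬d) — ¬b is true.
  7. (c ∨ f) — c is true.
  8. (f ∨ ¬b) — f is true.
  9. (e ∨ g ∨ ¬f) — g is true.
  10. (¬d ∨ ¬c ∨ ¬e) — ¬e is true.
  11. (¬a ∨ c ∨ f) — c is true.
  12. (¬c ∨ ¬b ∨ ¬e) — ¬e is true.
  13. (c ∨ ¬d ∨ ¬a) — c is true.
  14. (d ∨ ¬c ∨ f) — d is true.
  15. (a ∨ ¬e ∨ f) — ¬e is true.
  16. (f ∨ ¬d) — f is true.
  17. (b ∨ c ∨ ¬f) — c is true.
  18. (e ∨ g ∨ f) — f is true.
  19. (¬f ∨ ¬g ∨ ¬e) — ¬e is true.
  20. (¬c ∨ g ∨ ¬e) — ¬e is true.

a = F, b = F, c = T, d = T, e = F, f = T, g = T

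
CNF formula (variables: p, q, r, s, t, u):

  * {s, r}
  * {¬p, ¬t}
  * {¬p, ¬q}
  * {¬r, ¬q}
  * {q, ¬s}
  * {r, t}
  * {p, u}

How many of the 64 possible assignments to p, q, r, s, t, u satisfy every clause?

5

Satisfying assignments:
  p=F q=F r=T s=F t=F u=T
  p=F q=F r=T s=F t=T u=T
  p=F q=T r=F s=T t=T u=T
  p=T q=F r=T s=F t=F u=F
  p=T q=F r=T s=F t=F u=T
That's 5 in total.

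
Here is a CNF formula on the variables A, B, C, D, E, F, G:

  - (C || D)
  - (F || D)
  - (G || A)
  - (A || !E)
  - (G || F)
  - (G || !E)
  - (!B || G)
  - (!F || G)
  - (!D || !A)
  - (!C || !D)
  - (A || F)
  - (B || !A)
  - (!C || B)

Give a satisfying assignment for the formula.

Pure literal: G appears only positively; assign G = True.
Branch on A: take A = True.
  then D is forced to False.
  then C is forced to True.
  then F is forced to True.
  then B is forced to True.
E is now unconstrained; take E = True.
Check each clause:
  1. (C || D) — C is true.
  2. (F || D) — F is true.
  3. (G || A) — A is true.
  4. (A || !E) — A is true.
  5. (G || F) — F is true.
  6. (G || !E) — G is true.
  7. (G || !B) — G is true.
  8. (G || !F) — G is true.
  9. (!D || !A) — !D is true.
  10. (!C || !D) — !D is true.
  11. (F || A) — A is true.
  12. (B || !A) — B is true.
  13. (!C || B) — B is true.

A = T  B = T  C = T  D = F  E = T  F = T  G = T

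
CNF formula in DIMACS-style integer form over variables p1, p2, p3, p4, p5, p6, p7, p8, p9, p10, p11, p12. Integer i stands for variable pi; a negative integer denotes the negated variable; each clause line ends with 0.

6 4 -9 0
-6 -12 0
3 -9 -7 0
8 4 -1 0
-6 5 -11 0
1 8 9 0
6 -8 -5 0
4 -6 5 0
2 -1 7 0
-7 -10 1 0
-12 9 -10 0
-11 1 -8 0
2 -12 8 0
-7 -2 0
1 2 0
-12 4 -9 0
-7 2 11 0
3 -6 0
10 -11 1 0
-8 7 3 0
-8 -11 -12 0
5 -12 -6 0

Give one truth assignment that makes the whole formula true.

p1 = True, p2 = True, p3 = True, p4 = True, p5 = True, p6 = True, p7 = False, p8 = True, p9 = False, p10 = False, p11 = True, p12 = False

Check each clause:
  1. (p6 || !p9 || p4) — p4 is true.
  2. (!p6 || !p12) — !p12 is true.
  3. (!p7 || p3 || !p9) — !p7 is true.
  4. (p8 || !p1 || p4) — p8 is true.
  5. (!p6 || p5 || !p11) — p5 is true.
  6. (p1 || p8 || p9) — p8 is true.
  7. (!p8 || p6 || !p5) — p6 is true.
  8. (p4 || !p6 || p5) — p4 is true.
  9. (p2 || !p1 || p7) — p2 is true.
  10. (!p10 || !p7 || p1) — !p7 is true.
  11. (!p10 || !p12 || p9) — !p12 is true.
  12. (!p11 || p1 || !p8) — p1 is true.
  13. (p8 || p2 || !p12) — p8 is true.
  14. (!p2 || !p7) — !p7 is true.
  15. (p2 || p1) — p1 is true.
  16. (!p12 || p4 || !p9) — p4 is true.
  17. (p2 || p11 || !p7) — !p7 is true.
  18. (p3 || !p6) — p3 is true.
  19. (!p11 || p1 || p10) — p1 is true.
  20. (p7 || p3 || !p8) — p3 is true.
  21. (!p12 || !p11 || !p8) — !p12 is true.
  22. (!p6 || !p12 || p5) — !p12 is true.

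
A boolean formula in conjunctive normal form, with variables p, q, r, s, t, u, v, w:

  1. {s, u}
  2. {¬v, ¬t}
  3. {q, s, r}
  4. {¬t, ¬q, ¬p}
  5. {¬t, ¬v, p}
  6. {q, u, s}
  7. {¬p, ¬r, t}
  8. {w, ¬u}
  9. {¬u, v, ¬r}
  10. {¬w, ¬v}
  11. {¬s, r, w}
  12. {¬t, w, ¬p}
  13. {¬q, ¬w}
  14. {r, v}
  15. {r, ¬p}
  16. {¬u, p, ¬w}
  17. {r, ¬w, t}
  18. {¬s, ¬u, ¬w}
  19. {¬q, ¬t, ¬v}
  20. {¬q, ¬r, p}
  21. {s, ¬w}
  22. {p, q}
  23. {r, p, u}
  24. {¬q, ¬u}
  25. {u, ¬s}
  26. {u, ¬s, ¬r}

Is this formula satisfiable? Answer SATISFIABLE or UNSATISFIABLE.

UNSATISFIABLE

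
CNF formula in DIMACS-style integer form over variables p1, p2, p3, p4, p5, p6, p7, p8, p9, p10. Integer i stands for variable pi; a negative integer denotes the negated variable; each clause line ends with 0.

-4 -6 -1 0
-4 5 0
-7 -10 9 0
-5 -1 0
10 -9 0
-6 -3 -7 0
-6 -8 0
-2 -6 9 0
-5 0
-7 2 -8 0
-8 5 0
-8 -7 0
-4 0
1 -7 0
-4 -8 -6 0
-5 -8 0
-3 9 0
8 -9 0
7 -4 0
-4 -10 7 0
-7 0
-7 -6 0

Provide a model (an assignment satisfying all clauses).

p1 = F, p2 = F, p3 = F, p4 = F, p5 = F, p6 = T, p7 = F, p8 = F, p9 = F, p10 = F

(~p5) is a unit clause, so p5 = False.
Unit propagation: (~p4) forces p4 = False.
(~p8) is a unit clause, so p8 = False.
The clause (~p9) is unit: p9 must be False.
The clause (~p3) is unit: p3 must be False.
Unit propagation: (~p7) forces p7 = False.
p2 occurs only negated in the remaining clauses — set p2 = False.
p1, p6, p10 are now unconstrained; take p1 = False, p6 = True, p10 = False.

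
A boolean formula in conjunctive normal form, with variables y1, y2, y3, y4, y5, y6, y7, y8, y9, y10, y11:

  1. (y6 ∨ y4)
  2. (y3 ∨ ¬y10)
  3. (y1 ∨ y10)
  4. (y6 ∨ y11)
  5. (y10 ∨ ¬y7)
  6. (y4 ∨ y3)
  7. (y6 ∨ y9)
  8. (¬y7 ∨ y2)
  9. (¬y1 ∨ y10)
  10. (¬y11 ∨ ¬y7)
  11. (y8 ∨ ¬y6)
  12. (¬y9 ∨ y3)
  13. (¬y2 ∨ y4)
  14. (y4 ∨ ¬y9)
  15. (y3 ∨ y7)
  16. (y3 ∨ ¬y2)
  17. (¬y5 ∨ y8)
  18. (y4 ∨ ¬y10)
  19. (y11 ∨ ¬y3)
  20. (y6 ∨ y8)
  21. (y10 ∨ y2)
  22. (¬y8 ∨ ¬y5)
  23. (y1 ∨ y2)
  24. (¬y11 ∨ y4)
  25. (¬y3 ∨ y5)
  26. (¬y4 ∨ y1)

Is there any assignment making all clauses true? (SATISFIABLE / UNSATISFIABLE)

UNSATISFIABLE

y3 = True:
  propagation gives y11=True, y7=False, y4=True, y5=True; an empty clause results — contradiction.
y3 = False:
  propagation gives y10=False, y1=True; an empty clause results — contradiction.
Every branch closes, so no satisfying assignment exists.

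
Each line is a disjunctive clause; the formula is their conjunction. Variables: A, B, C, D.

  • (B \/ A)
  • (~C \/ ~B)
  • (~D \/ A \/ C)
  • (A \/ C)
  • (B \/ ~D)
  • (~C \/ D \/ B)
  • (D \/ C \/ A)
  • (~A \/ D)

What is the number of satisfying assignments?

1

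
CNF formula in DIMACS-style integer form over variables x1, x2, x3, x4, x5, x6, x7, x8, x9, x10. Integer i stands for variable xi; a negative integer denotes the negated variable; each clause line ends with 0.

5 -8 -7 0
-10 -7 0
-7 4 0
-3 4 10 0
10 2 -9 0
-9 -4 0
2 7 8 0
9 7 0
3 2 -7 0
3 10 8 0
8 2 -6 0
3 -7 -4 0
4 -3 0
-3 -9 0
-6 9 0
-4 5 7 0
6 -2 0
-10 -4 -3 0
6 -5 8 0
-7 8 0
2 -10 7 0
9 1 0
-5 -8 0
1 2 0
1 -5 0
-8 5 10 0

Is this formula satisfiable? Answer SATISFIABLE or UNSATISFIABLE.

Pure literal: x1 appears only positively; assign x1 = True.
Try x2 = True.
  then x6 is forced to True.
  then x9 is forced to True.
  then x4 is forced to False.
  then x7 is forced to False.
  then x3 is forced to False.
The remaining clauses are satisfied by x5 = True, x8 = False, x10 = True.
So x1 = T, x2 = T, x3 = F, x4 = F, x5 = T, x6 = T, x7 = F, x8 = F, x9 = T, x10 = T is a satisfying assignment.

SATISFIABLE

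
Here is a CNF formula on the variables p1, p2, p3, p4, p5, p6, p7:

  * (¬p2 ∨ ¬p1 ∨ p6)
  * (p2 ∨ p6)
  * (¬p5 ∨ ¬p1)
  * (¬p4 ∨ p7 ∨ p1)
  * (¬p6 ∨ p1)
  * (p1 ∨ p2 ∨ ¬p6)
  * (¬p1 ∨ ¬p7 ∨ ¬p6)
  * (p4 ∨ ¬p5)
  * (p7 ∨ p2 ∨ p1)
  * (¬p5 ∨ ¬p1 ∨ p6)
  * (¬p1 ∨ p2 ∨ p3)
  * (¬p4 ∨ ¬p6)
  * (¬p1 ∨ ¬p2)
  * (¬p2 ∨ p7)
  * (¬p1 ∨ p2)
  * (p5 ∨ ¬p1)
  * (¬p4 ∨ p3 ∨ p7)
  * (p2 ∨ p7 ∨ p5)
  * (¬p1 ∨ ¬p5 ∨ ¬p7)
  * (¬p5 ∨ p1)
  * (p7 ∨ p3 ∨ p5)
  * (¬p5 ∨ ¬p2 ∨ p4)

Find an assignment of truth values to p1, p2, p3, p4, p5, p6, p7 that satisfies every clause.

p1 = F, p2 = T, p3 = F, p4 = T, p5 = F, p6 = F, p7 = T

Check each clause:
  1. (¬p2 ∨ p6 ∨ ¬p1) — ¬p1 is true.
  2. (p2 ∨ p6) — p2 is true.
  3. (¬p1 ∨ ¬p5) — ¬p5 is true.
  4. (p1 ∨ ¬p4 ∨ p7) — p7 is true.
  5. (¬p6 ∨ p1) — ¬p6 is true.
  6. (p2 ∨ ¬p6 ∨ p1) — p2 is true.
  7. (¬p7 ∨ ¬p6 ∨ ¬p1) — ¬p6 is true.
  8. (p4 ∨ ¬p5) — ¬p5 is true.
  9. (p2 ∨ p7 ∨ p1) — p2 is true.
  10. (p6 ∨ ¬p1 ∨ ¬p5) — ¬p5 is true.
  11. (¬p1 ∨ p2 ∨ p3) — p2 is true.
  12. (¬p4 ∨ ¬p6) — ¬p6 is true.
  13. (¬p1 ∨ ¬p2) — ¬p1 is true.
  14. (p7 ∨ ¬p2) — p7 is true.
  15. (¬p1 ∨ p2) — p2 is true.
  16. (p5 ∨ ¬p1) — ¬p1 is true.
  17. (¬p4 ∨ p3 ∨ p7) — p7 is true.
  18. (p2 ∨ p7 ∨ p5) — p2 is true.
  19. (¬p7 ∨ ¬p5 ∨ ¬p1) — ¬p5 is true.
  20. (¬p5 ∨ p1) — ¬p5 is true.
  21. (p3 ∨ p7 ∨ p5) — p7 is true.
  22. (p4 ∨ ¬p2 ∨ ¬p5) — ¬p5 is true.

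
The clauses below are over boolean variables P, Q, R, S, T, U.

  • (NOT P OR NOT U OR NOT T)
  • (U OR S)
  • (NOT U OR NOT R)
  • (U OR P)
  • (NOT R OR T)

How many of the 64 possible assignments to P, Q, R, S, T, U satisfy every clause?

Split on U, then P.
  U=T, P=T: remaining (Q,R,S,T) ∈ {(F,F,F,F); (F,F,T,F); (T,F,F,F); (T,F,T,F)} — 4.
  U=T, P=F: forces R=F; Q, S, T free → 2^3 = 8.
  U=F, P=T: Q free; 3 ways for (R,S,T) × 2^1 = 6.
  U=F, P=F: a clause becomes empty — 0.
Total: 4 + 8 + 6 + 0 = 18.

18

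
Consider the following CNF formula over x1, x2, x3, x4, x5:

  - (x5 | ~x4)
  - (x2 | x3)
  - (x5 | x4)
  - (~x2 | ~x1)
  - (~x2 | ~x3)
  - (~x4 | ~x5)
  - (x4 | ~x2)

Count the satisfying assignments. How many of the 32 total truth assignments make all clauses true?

The models are:
  x1=0 x2=0 x3=1 x4=0 x5=1
  x1=1 x2=0 x3=1 x4=0 x5=1
Count: 2.

2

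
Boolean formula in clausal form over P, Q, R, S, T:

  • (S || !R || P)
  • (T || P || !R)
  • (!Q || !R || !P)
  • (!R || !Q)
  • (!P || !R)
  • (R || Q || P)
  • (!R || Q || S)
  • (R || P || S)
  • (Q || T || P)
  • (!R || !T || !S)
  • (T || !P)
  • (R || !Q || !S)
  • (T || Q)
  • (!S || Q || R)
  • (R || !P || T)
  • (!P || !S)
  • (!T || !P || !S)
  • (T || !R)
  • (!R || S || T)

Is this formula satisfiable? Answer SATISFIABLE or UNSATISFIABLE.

SATISFIABLE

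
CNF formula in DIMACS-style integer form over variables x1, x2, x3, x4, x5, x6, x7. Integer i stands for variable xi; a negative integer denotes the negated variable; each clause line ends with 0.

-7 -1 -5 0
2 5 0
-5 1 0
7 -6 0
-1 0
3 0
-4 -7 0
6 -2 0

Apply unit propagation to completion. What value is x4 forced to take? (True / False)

Unit clause (!x1) sets x1 = False.
In (!x5 || x1), x1 is now false; !x5 must hold, so x5 = False.
In (x5 || x2), x5 is now false; x2 must hold, so x2 = True.
(x3) stands alone — x3 = True.
(!x2 || x6): since x2 = True, the clause reduces to (x6). x6 = True.
(!x6 || x7): since x6 = True, the clause reduces to (x7). x7 = True.
From (!x4 || !x7) and x7 = True: x4 = False.

False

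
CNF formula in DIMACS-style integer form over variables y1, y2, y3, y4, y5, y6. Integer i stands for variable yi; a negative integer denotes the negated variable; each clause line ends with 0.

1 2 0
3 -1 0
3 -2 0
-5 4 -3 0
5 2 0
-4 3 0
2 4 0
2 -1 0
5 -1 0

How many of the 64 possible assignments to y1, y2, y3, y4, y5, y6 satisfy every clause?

Split on y2, then y1.
  y2=T, y1=T: remaining (y3,y4,y5,y6) ∈ {(T,T,T,F); (T,T,T,T)} — 2.
  y2=T, y1=F: y6 free; 3 ways for (y3,y4,y5) × 2^1 = 6.
  y2=F, y1=T: a clause becomes empty — 0.
  y2=F, y1=F: a clause becomes empty — 0.
Total: 2 + 6 + 0 + 0 = 8.

8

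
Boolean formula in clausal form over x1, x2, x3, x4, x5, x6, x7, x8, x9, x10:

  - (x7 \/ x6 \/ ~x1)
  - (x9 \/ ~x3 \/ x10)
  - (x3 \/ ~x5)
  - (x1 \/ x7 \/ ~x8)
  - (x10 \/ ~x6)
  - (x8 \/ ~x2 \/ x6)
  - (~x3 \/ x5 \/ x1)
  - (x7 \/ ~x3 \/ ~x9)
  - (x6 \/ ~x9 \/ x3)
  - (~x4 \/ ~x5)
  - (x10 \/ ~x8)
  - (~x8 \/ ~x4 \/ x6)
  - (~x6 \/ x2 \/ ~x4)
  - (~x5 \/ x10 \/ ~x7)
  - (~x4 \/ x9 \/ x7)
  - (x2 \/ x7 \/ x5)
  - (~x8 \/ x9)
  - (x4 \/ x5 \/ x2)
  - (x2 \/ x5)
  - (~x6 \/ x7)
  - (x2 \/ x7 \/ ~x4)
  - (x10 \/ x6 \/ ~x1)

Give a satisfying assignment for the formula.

x1 = False, x2 = True, x3 = False, x4 = False, x5 = False, x6 = True, x7 = True, x8 = False, x9 = True, x10 = True

Pure literal: x10 appears only positively; assign x10 = True.
Set x1 = False and propagate.
The remaining clauses are satisfied by x2 = True, x3 = False, x4 = False, x5 = False, x6 = True, x7 = True, x8 = False, x9 = True.
Every clause has at least one true literal under this assignment.
Check each clause:
  1. (x7 \/ ~x1 \/ x6) — x7 is true.
  2. (x9 \/ x10 \/ ~x3) — x9 is true.
  3. (~x5 \/ x3) — ~x5 is true.
  4. (~x8 \/ x1 \/ x7) — ~x8 is true.
  5. (x10 \/ ~x6) — x10 is true.
  6. (x6 \/ ~x2 \/ x8) — x6 is true.
  7. (~x3 \/ x5 \/ x1) — ~x3 is true.
  8. (~x3 \/ x7 \/ ~x9) — ~x3 is true.
  9. (~x9 \/ x3 \/ x6) — x6 is true.
  10. (~x5 \/ ~x4) — ~x5 is true.
  11. (~x8 \/ x10) — ~x8 is true.
  12. (x6 \/ ~x8 \/ ~x4) — ~x8 is true.
  13. (~x4 \/ x2 \/ ~x6) — x2 is true.
  14. (x10 \/ ~x5 \/ ~x7) — x10 is true.
  15. (x9 \/ ~x4 \/ x7) — x9 is true.
  16. (x2 \/ x7 \/ x5) — x2 is true.
  17. (~x8 \/ x9) — ~x8 is true.
  18. (x2 \/ x5 \/ x4) — x2 is true.
  19. (x5 \/ x2) — x2 is true.
  20. (x7 \/ ~x6) — x7 is true.
  21. (x7 \/ ~x4 \/ x2) — x2 is true.
  22. (x10 \/ x6 \/ ~x1) — x10 is true.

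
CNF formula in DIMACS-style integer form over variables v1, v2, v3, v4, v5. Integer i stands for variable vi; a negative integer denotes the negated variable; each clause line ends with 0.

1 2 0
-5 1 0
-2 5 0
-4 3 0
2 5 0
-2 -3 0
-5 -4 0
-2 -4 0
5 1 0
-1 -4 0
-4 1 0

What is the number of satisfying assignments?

3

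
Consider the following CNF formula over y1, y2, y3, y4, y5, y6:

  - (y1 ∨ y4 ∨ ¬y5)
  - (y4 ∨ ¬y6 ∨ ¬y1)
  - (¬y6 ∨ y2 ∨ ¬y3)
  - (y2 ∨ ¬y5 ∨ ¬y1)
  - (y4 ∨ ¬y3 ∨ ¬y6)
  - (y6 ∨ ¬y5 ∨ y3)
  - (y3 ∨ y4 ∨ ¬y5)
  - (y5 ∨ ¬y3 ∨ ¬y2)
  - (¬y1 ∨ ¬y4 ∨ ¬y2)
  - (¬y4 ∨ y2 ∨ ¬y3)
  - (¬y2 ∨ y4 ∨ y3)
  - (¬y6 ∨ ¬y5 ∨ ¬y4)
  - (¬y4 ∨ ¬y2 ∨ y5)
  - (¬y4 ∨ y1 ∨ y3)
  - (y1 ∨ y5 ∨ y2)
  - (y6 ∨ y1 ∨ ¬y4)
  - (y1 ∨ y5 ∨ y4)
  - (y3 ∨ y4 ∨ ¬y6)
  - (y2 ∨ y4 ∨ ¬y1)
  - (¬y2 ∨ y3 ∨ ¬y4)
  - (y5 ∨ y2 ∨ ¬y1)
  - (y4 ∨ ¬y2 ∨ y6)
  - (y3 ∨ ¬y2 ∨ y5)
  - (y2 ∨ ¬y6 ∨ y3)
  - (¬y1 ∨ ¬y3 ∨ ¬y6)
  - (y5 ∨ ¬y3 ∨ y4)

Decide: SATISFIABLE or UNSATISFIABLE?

UNSATISFIABLE

y4 = True:
  y2 = True:
    propagation gives y1=False, y5=True, y6=False; an empty clause results — contradiction.
  y2 = False:
    propagation gives y3=False, y1=True, y5=False; an empty clause results — contradiction.
y4 = False:
  y3 = True:
    propagation gives y6=False, y2=False, y1=False, y5=False; an empty clause results — contradiction.
  y3 = False:
    propagation gives y5=False, y2=False, y1=True; an empty clause results — contradiction.
Every branch closes, so no satisfying assignment exists.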